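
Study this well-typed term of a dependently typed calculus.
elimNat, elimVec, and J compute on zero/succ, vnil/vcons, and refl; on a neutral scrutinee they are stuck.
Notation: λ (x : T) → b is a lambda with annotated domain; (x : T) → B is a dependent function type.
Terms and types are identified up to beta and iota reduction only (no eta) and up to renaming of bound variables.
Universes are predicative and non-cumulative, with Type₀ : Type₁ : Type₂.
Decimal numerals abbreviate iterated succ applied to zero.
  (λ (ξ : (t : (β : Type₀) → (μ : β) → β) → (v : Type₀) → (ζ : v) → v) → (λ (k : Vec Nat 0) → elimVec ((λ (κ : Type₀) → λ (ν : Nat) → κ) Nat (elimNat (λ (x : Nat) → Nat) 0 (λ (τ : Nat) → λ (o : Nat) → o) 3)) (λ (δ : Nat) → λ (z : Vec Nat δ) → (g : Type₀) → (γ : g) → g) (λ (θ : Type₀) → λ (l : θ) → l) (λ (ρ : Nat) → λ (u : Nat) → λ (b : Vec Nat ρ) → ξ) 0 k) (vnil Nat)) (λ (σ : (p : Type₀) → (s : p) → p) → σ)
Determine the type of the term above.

inferred type:
  (ξ : Type₀) → (t : ξ) → ξ


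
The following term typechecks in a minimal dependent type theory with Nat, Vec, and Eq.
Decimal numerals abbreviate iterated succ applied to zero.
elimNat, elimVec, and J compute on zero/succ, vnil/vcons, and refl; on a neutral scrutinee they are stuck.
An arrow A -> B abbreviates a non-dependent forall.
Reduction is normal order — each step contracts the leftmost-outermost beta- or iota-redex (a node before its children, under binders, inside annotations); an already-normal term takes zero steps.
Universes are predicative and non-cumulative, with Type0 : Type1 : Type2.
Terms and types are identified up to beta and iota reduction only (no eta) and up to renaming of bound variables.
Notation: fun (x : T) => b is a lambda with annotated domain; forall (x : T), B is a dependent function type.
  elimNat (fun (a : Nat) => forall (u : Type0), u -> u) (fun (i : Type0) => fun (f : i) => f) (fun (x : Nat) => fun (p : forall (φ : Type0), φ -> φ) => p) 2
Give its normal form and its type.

resulting normal form:
  fun (a : Type0) => fun (u : a) => u
the term's type:
  forall (a : Type0), a -> a


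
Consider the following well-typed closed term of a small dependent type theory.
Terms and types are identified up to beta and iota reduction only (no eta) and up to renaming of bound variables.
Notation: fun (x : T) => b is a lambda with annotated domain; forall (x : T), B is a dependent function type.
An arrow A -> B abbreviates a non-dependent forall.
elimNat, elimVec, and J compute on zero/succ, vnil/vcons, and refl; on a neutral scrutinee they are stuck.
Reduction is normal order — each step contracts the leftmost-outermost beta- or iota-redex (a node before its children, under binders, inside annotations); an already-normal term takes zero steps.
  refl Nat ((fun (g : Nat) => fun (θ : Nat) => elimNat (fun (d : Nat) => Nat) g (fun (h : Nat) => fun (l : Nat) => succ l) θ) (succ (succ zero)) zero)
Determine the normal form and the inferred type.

resulting normal form:
  refl Nat (succ (succ zero))
inferred type:
  Eq Nat (succ (succ zero)) (succ (succ zero))
observation: reduction starts at a beta-redex, and 3 normal-order steps reach the normal form.


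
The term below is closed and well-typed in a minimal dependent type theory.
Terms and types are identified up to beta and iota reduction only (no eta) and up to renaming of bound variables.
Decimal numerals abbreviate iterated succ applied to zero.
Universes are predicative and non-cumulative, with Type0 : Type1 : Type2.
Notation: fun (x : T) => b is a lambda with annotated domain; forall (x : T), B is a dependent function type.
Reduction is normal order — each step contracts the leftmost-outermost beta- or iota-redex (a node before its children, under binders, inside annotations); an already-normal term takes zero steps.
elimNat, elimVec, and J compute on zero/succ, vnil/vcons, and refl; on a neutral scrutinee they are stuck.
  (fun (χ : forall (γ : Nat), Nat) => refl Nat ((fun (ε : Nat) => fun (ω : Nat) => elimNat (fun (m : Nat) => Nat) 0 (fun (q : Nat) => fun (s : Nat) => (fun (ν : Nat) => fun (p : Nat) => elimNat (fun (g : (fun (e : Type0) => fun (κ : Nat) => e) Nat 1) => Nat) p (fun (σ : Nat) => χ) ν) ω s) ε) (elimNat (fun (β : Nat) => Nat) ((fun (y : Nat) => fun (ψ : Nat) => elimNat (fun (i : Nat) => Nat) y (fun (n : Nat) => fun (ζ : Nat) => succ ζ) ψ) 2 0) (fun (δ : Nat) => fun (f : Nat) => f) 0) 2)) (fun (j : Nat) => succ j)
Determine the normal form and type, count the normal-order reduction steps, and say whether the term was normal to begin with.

resulting normal form:
  refl Nat 4
inferred type:
  Eq Nat 4 4
reduction steps (normal order): 23
started in normal form: no
first redex: a beta-redex


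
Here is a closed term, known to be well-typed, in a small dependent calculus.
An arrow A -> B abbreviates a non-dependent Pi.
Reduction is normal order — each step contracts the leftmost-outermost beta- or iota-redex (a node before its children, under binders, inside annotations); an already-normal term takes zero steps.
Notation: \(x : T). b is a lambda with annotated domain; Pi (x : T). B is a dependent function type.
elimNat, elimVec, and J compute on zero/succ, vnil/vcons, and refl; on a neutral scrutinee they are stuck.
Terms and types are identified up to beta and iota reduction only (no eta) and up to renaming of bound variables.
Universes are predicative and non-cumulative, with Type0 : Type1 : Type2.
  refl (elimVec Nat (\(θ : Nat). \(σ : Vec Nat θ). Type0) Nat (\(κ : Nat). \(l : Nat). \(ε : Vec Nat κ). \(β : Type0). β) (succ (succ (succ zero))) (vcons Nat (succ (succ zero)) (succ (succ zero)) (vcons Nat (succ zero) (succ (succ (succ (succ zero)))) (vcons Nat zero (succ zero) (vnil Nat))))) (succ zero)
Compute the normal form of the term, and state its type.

reduced normal form:
  refl Nat (succ zero)
the term's type:
  Eq Nat (succ zero) (succ zero)
observation: the leftmost-outermost redex is an elimVec iota-redex, and normalization takes 16 steps.


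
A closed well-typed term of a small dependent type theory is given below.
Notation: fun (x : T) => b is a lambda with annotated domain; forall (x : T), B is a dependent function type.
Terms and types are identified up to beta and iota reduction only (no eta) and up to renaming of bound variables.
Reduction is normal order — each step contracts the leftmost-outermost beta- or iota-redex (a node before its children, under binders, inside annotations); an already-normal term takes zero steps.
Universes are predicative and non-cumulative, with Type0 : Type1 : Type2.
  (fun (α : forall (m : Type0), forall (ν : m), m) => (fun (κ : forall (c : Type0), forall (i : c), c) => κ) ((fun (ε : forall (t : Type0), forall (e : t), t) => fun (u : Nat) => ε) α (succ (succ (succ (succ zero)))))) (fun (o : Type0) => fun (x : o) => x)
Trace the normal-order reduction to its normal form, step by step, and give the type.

normal-order reduction:
  (fun (α : forall (m : Type0), forall (ν : m), m) => (fun (κ : forall (c : Type0), forall (i : c), c) => κ) ((fun (ε : forall (t : Type0), forall (e : t), t) => fun (u : Nat) => ε) α (succ (succ (succ (succ zero)))))) (fun (o : Type0) => fun (x : o) => x)
  ~> (fun (α : forall (m : Type0), forall (ν : m), m) => α) ((fun (κ : forall (c : Type0), forall (i : c), c) => fun (ε : Nat) => κ) (fun (t : Type0) => fun (e : t) => e) (succ (succ (succ (succ zero)))))
  ~> (fun (α : forall (m : Type0), forall (ν : m), m) => fun (κ : Nat) => α) (fun (c : Type0) => fun (i : c) => i) (succ (succ (succ (succ zero))))
  ~> (fun (α : Nat) => fun (m : Type0) => fun (ν : m) => ν) (succ (succ (succ (succ zero))))
  ~> fun (α : Type0) => fun (m : α) => m
type:
  forall (α : Type0), forall (m : α), α


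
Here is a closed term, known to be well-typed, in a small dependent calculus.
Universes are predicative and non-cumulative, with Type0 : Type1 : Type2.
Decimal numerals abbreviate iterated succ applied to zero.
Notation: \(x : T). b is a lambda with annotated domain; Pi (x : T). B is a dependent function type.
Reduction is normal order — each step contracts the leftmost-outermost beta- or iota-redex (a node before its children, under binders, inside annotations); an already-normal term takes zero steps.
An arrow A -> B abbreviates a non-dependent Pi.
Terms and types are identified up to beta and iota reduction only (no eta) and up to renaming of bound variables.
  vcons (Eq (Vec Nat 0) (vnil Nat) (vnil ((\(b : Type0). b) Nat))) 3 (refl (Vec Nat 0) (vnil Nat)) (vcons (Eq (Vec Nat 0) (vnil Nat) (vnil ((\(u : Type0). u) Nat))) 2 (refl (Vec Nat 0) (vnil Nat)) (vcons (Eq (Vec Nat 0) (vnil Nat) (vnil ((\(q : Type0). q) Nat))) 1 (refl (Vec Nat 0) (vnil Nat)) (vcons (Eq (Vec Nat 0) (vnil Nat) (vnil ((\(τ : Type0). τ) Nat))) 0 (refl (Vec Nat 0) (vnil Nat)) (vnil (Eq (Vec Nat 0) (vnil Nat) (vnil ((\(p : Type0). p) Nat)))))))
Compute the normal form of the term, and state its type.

resulting normal form:
  vcons (Eq (Vec Nat 0) (vnil Nat) (vnil Nat)) 3 (refl (Vec Nat 0) (vnil Nat)) (vcons (Eq (Vec Nat 0) (vnil Nat) (vnil Nat)) 2 (refl (Vec Nat 0) (vnil Nat)) (vcons (Eq (Vec Nat 0) (vnil Nat) (vnil Nat)) 1 (refl (Vec Nat 0) (vnil Nat)) (vcons (Eq (Vec Nat 0) (vnil Nat) (vnil Nat)) 0 (refl (Vec Nat 0) (vnil Nat)) (vnil (Eq (Vec Nat 0) (vnil Nat) (vnil Nat))))))
type:
  Vec (Eq (Vec Nat 0) (vnil Nat) (vnil Nat)) 4


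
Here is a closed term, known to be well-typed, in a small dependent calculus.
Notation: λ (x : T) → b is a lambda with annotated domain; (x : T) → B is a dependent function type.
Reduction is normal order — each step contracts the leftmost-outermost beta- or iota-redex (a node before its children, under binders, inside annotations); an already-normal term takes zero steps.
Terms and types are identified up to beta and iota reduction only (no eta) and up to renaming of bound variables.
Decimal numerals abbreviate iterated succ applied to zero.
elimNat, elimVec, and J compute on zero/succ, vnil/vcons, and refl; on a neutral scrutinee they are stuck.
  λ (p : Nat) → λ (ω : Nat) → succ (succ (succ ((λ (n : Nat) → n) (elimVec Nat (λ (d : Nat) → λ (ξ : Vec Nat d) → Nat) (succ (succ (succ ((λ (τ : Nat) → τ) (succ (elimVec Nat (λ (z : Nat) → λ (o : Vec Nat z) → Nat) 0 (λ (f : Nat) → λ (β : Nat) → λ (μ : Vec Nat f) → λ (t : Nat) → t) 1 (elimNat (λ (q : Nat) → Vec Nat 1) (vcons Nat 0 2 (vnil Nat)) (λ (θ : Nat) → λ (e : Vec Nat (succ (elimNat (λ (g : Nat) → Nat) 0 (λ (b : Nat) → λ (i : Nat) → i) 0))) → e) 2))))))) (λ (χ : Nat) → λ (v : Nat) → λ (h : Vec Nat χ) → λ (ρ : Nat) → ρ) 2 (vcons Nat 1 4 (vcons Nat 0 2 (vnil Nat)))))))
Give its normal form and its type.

reduced normal form:
  λ (p : Nat) → λ (ω : Nat) → 7
type:
  (p : Nat) → (ω : Nat) → Nat
observation: the term reaches its normal form after 26 normal-order steps.


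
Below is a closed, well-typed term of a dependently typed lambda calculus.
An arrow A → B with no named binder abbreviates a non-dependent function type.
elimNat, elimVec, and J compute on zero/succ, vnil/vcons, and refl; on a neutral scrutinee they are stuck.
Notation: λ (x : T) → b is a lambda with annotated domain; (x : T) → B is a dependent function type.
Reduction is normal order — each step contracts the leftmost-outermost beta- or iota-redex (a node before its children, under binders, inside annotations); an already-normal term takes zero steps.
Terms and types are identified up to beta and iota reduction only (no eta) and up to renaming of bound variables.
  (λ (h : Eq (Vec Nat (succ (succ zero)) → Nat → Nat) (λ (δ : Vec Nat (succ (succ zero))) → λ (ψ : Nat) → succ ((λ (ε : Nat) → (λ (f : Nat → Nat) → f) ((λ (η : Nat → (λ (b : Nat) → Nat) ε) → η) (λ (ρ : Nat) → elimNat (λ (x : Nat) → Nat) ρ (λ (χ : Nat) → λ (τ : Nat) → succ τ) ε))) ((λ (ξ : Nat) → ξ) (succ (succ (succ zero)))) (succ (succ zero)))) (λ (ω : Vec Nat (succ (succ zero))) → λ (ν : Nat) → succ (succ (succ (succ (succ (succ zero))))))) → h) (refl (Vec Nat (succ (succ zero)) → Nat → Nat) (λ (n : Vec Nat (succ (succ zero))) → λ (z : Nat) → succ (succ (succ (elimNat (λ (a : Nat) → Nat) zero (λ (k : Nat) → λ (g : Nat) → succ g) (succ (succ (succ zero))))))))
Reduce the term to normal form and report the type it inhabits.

resulting normal form:
  refl (Vec Nat (succ (succ zero)) → Nat → Nat) (λ (h : Vec Nat (succ (succ zero))) → λ (δ : Nat) → succ (succ (succ (succ (succ (succ zero))))))
type:
  Eq (Vec Nat (succ (succ zero)) → Nat → Nat) (λ (h : Vec Nat (succ (succ zero))) → λ (δ : Nat) → succ (succ (succ (succ (succ (succ zero)))))) (λ (ψ : Vec Nat (succ (succ zero))) → λ (ε : Nat) → succ (succ (succ (succ (succ (succ zero))))))
observation: the term reaches its normal form after 11 normal-order steps.


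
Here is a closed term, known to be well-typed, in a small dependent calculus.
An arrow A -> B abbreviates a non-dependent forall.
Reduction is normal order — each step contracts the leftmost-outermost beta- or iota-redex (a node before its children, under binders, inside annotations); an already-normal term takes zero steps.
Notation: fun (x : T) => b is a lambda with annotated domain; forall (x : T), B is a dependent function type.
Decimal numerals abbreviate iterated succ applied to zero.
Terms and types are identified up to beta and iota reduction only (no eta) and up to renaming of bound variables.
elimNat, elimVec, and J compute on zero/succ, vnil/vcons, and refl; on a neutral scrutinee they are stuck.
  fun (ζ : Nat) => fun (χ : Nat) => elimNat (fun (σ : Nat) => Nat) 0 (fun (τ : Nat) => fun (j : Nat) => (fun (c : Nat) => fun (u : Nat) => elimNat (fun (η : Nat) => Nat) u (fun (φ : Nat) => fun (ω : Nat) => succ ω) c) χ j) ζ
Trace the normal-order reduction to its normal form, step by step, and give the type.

normal-order reduction:
  fun (ζ : Nat) => fun (χ : Nat) => elimNat (fun (σ : Nat) => Nat) 0 (fun (τ : Nat) => fun (j : Nat) => (fun (c : Nat) => fun (u : Nat) => elimNat (fun (η : Nat) => Nat) u (fun (φ : Nat) => fun (ω : Nat) => succ ω) c) χ j) ζ
  ~> fun (ζ : Nat) => fun (χ : Nat) => elimNat (fun (σ : Nat) => Nat) 0 (fun (τ : Nat) => fun (j : Nat) => (fun (c : Nat) => elimNat (fun (u : Nat) => Nat) c (fun (η : Nat) => fun (φ : Nat) => succ φ) χ) j) ζ
  ~> fun (ζ : Nat) => fun (χ : Nat) => elimNat (fun (σ : Nat) => Nat) 0 (fun (τ : Nat) => fun (j : Nat) => elimNat (fun (c : Nat) => Nat) j (fun (u : Nat) => fun (η : Nat) => succ η) χ) ζ
inferred type:
  Nat -> Nat -> Nat


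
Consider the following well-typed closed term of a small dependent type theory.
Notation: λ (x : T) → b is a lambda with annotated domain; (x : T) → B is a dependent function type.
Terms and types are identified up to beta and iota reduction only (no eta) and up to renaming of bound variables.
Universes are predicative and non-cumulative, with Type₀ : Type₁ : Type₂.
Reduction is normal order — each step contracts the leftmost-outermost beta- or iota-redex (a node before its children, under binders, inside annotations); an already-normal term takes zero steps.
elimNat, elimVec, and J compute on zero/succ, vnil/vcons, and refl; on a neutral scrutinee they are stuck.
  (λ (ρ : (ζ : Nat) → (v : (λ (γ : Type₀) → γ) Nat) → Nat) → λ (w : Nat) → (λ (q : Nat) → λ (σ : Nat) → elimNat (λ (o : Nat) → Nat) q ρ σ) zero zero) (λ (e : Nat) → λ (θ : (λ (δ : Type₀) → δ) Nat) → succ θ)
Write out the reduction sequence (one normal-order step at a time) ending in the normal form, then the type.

normal-order reduction:
  (λ (ρ : (ζ : Nat) → (v : (λ (γ : Type₀) → γ) Nat) → Nat) → λ (w : Nat) → (λ (q : Nat) → λ (σ : Nat) → elimNat (λ (o : Nat) → Nat) q ρ σ) zero zero) (λ (e : Nat) → λ (θ : (λ (δ : Type₀) → δ) Nat) → succ θ)
  ~> λ (ρ : Nat) → (λ (ζ : Nat) → λ (v : Nat) → elimNat (λ (γ : Nat) → Nat) ζ (λ (w : Nat) → λ (q : (λ (σ : Type₀) → σ) Nat) → succ q) v) zero zero
  ~> λ (ρ : Nat) → (λ (ζ : Nat) → elimNat (λ (v : Nat) → Nat) zero (λ (γ : Nat) → λ (w : (λ (q : Type₀) → q) Nat) → succ w) ζ) zero
  ~> λ (ρ : Nat) → elimNat (λ (ζ : Nat) → Nat) zero (λ (v : Nat) → λ (γ : (λ (w : Type₀) → w) Nat) → succ γ) zero
  ~> λ (ρ : Nat) → zero
type:
  (ρ : Nat) → Nat


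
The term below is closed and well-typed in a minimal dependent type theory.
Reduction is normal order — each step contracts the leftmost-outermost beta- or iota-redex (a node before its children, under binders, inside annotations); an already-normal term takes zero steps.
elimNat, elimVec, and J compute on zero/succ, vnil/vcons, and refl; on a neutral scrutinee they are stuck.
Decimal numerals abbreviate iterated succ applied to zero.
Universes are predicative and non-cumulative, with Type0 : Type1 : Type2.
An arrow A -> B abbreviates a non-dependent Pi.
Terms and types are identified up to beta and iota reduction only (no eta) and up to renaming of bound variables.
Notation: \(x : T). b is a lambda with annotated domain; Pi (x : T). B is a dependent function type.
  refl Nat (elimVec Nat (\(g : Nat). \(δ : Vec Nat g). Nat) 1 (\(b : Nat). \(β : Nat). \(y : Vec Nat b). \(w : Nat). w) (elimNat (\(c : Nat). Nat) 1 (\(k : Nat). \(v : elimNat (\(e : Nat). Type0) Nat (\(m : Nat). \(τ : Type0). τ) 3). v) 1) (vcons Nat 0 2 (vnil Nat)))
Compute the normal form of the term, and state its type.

normal form:
  refl Nat 1
type:
  Eq Nat 1 1
observation: contracting an elimVec iota-redex first, the term normalizes in 6 steps.


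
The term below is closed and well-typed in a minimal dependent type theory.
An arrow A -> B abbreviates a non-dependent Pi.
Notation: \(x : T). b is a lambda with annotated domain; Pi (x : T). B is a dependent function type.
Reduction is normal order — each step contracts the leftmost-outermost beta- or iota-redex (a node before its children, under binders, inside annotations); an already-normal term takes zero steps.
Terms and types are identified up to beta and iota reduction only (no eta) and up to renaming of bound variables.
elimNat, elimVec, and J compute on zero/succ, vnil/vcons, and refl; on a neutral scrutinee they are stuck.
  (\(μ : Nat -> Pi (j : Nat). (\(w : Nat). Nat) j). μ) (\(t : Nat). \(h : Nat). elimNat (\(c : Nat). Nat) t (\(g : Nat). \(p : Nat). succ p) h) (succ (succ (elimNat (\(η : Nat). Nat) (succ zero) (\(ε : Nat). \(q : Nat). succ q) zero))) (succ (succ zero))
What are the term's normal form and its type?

resulting normal form:
  succ (succ (succ (succ (succ zero))))
inferred type:
  Nat
observation: normalization takes exactly 11 steps under the normal-order strategy.


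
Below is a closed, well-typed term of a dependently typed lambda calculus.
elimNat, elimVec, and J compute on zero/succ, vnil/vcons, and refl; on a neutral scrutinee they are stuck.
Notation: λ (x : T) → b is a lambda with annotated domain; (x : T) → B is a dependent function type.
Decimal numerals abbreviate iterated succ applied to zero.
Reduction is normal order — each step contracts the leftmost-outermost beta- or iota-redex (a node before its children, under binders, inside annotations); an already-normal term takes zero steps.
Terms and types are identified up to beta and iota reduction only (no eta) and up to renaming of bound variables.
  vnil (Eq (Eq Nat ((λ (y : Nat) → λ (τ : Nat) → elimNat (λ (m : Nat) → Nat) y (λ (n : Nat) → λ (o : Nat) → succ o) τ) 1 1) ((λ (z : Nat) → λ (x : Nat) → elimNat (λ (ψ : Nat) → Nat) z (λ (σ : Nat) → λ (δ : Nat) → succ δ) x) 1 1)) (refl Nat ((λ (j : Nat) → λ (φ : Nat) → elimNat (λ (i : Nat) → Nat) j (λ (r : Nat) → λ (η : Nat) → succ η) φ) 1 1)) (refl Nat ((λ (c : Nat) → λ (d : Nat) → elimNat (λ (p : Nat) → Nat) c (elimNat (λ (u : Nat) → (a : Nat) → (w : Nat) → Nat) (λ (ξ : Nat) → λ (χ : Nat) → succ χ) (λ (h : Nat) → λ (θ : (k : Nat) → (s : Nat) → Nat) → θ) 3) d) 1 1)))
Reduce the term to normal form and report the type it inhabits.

normal form:
  vnil (Eq (Eq Nat 2 2) (refl Nat 2) (refl Nat 2))
the term's type:
  Vec (Eq (Eq Nat 2 2) (refl Nat 2) (refl Nat 2)) 0
observation: contracting a beta-redex first, the term normalizes in 34 steps.


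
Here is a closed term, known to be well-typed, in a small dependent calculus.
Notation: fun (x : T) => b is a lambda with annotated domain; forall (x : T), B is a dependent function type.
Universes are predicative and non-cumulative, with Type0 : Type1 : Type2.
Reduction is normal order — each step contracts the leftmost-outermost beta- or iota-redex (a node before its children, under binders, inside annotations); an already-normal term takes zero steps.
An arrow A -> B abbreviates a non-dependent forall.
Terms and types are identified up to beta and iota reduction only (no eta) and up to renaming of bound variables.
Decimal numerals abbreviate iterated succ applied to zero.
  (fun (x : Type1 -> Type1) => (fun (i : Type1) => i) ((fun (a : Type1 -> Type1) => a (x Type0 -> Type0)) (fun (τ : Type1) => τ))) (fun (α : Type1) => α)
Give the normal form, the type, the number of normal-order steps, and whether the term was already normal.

resulting normal form:
  Type0 -> Type0
type:
  Type1
steps to reach normal form (normal order): 5
already normal: no
first contracted redex: a beta-redex


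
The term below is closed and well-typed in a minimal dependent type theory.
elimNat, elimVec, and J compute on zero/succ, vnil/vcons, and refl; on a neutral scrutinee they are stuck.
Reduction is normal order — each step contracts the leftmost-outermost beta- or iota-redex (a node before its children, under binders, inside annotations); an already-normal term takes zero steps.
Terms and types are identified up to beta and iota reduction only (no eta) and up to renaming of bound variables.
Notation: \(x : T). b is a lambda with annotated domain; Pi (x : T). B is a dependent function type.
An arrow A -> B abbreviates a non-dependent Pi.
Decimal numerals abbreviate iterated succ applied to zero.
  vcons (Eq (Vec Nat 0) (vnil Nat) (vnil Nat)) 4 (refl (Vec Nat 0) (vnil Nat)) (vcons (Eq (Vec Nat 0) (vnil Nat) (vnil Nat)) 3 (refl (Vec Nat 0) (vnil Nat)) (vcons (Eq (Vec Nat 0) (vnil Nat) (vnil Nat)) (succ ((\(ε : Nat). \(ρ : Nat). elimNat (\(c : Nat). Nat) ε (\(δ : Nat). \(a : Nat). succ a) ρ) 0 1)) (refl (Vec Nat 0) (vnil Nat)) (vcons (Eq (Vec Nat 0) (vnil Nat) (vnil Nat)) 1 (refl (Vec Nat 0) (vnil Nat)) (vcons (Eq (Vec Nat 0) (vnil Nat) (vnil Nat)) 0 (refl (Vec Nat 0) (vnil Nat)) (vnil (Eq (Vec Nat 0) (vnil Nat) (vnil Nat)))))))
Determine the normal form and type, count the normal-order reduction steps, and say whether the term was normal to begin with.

resulting normal form:
  vcons (Eq (Vec Nat 0) (vnil Nat) (vnil Nat)) 4 (refl (Vec Nat 0) (vnil Nat)) (vcons (Eq (Vec Nat 0) (vnil Nat) (vnil Nat)) 3 (refl (Vec Nat 0) (vnil Nat)) (vcons (Eq (Vec Nat 0) (vnil Nat) (vnil Nat)) 2 (refl (Vec Nat 0) (vnil Nat)) (vcons (Eq (Vec Nat 0) (vnil Nat) (vnil Nat)) 1 (refl (Vec Nat 0) (vnil Nat)) (vcons (Eq (Vec Nat 0) (vnil Nat) (vnil Nat)) 0 (refl (Vec Nat 0) (vnil Nat)) (vnil (Eq (Vec Nat 0) (vnil Nat) (vnil Nat)))))))
type:
  Vec (Eq (Vec Nat 0) (vnil Nat) (vnil Nat)) 5
reduction steps (normal order): 6
started in normal form: no
first contracted redex: a beta-redex


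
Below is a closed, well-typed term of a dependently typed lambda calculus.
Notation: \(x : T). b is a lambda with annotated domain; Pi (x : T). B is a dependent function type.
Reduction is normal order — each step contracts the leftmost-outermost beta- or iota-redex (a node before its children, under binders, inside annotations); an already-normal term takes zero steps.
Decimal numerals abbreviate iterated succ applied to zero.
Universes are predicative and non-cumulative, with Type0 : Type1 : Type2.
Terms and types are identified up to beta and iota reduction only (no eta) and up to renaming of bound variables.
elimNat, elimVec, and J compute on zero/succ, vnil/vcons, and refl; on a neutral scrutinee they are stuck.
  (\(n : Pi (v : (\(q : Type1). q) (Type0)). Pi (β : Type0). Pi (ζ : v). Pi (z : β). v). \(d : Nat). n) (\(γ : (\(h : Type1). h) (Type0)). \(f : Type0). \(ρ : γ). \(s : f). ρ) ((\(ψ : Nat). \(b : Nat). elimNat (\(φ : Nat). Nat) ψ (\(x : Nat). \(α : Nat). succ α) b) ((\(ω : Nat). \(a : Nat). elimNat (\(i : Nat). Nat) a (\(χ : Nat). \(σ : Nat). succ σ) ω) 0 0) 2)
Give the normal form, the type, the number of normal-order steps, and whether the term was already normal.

reduced normal form:
  \(n : Type0). \(v : Type0). \(q : n). \(β : v). q
type:
  Pi (n : Type0). Pi (v : Type0). Pi (q : n). Pi (β : v). n
normal-order step count: 3
already normal: no
first redex: a beta-redex


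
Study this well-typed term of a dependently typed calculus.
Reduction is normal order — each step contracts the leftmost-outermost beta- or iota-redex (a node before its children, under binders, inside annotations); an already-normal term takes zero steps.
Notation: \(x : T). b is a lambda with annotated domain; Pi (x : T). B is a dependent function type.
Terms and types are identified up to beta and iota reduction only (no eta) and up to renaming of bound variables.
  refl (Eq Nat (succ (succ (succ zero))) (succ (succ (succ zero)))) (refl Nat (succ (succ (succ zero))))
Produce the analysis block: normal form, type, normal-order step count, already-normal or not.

resulting normal form:
  refl (Eq Nat (succ (succ (succ zero))) (succ (succ (succ zero)))) (refl Nat (succ (succ (succ zero))))
the term's type:
  Eq (Eq Nat (succ (succ (succ zero))) (succ (succ (succ zero)))) (refl Nat (succ (succ (succ zero)))) (refl Nat (succ (succ (succ zero))))
normal-order step count: 0
term was already normal: yes


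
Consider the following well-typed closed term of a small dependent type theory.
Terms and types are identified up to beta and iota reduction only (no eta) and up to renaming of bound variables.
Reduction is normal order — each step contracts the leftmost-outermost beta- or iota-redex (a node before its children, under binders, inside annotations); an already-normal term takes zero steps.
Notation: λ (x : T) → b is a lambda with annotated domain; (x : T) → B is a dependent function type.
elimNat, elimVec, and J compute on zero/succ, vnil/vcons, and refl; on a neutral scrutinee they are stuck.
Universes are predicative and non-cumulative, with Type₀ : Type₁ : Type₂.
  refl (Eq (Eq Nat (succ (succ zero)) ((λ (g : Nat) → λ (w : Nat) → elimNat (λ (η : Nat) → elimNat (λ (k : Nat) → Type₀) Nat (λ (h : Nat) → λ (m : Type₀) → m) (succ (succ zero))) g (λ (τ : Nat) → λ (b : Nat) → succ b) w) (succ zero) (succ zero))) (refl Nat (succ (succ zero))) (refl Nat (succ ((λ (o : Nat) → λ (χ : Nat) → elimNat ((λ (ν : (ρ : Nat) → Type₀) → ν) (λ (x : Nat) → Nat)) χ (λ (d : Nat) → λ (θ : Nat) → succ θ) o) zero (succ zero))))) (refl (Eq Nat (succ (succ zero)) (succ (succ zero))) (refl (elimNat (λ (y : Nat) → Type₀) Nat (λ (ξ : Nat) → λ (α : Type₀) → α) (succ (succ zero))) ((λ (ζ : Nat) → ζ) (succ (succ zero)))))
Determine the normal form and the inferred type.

resulting normal form:
  refl (Eq (Eq Nat (succ (succ zero)) (succ (succ zero))) (refl Nat (succ (succ zero))) (refl Nat (succ (succ zero)))) (refl (Eq Nat (succ (succ zero)) (succ (succ zero))) (refl Nat (succ (succ zero))))
type:
  Eq (Eq (Eq Nat (succ (succ zero)) (succ (succ zero))) (refl Nat (succ (succ zero))) (refl Nat (succ (succ zero)))) (refl (Eq Nat (succ (succ zero)) (succ (succ zero))) (refl Nat (succ (succ zero)))) (refl (Eq Nat (succ (succ zero)) (succ (succ zero))) (refl Nat (succ (succ zero))))
observation: the first redex contracted is a beta-redex; the normal form is reached in 17 normal-order steps.


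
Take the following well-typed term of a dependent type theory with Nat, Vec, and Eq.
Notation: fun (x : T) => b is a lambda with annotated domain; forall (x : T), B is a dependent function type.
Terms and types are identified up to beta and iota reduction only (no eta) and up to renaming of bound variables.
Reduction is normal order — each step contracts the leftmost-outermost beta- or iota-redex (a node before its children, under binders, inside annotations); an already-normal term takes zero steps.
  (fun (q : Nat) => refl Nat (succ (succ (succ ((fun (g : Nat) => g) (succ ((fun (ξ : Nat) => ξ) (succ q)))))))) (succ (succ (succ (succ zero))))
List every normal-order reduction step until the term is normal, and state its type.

normal-order reduction sequence:
  (fun (q : Nat) => refl Nat (succ (succ (succ ((fun (g : Nat) => g) (succ ((fun (ξ : Nat) => ξ) (succ q)))))))) (succ (succ (succ (succ zero))))
  ~> refl Nat (succ (succ (succ ((fun (q : Nat) => q) (succ ((fun (g : Nat) => g) (succ (succ (succ (succ (succ zero)))))))))))
  ~> refl Nat (succ (succ (succ (succ ((fun (q : Nat) => q) (succ (succ (succ (succ (succ zero))))))))))
  ~> refl Nat (succ (succ (succ (succ (succ (succ (succ (succ (succ zero)))))))))
inferred type:
  Eq Nat (succ (succ (succ (succ (succ (succ (succ (succ (succ zero))))))))) (succ (succ (succ (succ (succ (succ (succ (succ (succ zero)))))))))


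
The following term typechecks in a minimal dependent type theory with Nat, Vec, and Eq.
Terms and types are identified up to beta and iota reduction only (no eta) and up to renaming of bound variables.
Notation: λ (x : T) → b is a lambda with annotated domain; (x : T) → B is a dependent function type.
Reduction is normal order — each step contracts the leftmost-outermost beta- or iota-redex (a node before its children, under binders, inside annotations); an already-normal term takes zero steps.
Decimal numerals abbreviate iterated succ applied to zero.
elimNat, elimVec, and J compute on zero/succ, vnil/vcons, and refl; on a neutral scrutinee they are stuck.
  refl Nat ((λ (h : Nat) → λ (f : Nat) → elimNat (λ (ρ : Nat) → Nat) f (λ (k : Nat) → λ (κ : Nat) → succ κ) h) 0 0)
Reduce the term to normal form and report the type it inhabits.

resulting normal form:
  refl Nat 0
type:
  Eq Nat 0 0
observation: 3 normal-order steps separate the term from its normal form.


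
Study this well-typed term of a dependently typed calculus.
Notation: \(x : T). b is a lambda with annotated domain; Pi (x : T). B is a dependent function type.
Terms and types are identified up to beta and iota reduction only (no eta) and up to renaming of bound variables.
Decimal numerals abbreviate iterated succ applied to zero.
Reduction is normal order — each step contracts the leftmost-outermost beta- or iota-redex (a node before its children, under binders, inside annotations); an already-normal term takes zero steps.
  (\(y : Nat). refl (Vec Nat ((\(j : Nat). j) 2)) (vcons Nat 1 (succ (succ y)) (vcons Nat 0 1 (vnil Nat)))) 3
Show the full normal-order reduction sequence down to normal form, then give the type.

normal-order reduction:
  (\(y : Nat). refl (Vec Nat ((\(j : Nat). j) 2)) (vcons Nat 1 (succ (succ y)) (vcons Nat 0 1 (vnil Nat)))) 3
  ~> refl (Vec Nat ((\(y : Nat). y) 2)) (vcons Nat 1 5 (vcons Nat 0 1 (vnil Nat)))
  ~> refl (Vec Nat 2) (vcons Nat 1 5 (vcons Nat 0 1 (vnil Nat)))
the term's type:
  Eq (Vec Nat 2) (vcons Nat 1 5 (vcons Nat 0 1 (vnil Nat))) (vcons Nat 1 5 (vcons Nat 0 1 (vnil Nat)))


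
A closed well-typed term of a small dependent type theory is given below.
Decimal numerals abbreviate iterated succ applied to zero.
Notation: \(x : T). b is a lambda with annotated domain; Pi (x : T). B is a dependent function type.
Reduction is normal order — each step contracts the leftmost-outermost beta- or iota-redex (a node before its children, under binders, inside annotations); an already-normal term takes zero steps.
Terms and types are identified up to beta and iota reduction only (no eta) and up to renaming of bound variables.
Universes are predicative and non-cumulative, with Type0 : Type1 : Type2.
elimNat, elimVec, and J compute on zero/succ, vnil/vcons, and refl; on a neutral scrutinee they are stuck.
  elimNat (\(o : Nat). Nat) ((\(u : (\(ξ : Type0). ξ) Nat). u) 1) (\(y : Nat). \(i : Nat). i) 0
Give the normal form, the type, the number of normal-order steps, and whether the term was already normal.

normal form:
  1
the term's type:
  Nat
normal-order step count: 2
already normal: no
first contracted redex: an elimNat iota-redex


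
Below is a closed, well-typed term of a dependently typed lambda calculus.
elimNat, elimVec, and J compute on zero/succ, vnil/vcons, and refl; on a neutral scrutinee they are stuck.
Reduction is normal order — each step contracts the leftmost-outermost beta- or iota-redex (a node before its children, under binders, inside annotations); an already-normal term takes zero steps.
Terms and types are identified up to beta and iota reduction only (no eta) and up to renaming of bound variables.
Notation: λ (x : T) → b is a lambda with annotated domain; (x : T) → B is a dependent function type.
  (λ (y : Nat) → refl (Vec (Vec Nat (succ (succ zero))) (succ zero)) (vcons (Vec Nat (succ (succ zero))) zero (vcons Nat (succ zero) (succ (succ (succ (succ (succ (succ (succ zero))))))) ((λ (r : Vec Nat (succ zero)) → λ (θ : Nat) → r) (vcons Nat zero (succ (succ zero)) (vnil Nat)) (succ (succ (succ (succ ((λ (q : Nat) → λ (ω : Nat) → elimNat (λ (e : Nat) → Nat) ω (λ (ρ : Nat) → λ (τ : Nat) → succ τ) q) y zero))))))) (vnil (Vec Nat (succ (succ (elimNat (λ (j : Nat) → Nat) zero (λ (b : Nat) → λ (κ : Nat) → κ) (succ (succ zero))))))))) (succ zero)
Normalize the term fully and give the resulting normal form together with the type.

reduced normal form:
  refl (Vec (Vec Nat (succ (succ zero))) (succ zero)) (vcons (Vec Nat (succ (succ zero))) zero (vcons Nat (succ zero) (succ (succ (succ (succ (succ (succ (succ zero))))))) (vcons Nat zero (succ (succ zero)) (vnil Nat))) (vnil (Vec Nat (succ (succ zero)))))
the term's type:
  Eq (Vec (Vec Nat (succ (succ zero))) (succ zero)) (vcons (Vec Nat (succ (succ zero))) zero (vcons Nat (succ zero) (succ (succ (succ (succ (succ (succ (succ zero))))))) (vcons Nat zero (succ (succ zero)) (vnil Nat))) (vnil (Vec Nat (succ (succ zero))))) (vcons (Vec Nat (succ (succ zero))) zero (vcons Nat (succ zero) (succ (succ (succ (succ (succ (succ (succ zero))))))) (vcons Nat zero (succ (succ zero)) (vnil Nat))) (vnil (Vec Nat (succ (succ zero)))))
observation: the leftmost-outermost redex is a beta-redex, and normalization takes 10 steps.


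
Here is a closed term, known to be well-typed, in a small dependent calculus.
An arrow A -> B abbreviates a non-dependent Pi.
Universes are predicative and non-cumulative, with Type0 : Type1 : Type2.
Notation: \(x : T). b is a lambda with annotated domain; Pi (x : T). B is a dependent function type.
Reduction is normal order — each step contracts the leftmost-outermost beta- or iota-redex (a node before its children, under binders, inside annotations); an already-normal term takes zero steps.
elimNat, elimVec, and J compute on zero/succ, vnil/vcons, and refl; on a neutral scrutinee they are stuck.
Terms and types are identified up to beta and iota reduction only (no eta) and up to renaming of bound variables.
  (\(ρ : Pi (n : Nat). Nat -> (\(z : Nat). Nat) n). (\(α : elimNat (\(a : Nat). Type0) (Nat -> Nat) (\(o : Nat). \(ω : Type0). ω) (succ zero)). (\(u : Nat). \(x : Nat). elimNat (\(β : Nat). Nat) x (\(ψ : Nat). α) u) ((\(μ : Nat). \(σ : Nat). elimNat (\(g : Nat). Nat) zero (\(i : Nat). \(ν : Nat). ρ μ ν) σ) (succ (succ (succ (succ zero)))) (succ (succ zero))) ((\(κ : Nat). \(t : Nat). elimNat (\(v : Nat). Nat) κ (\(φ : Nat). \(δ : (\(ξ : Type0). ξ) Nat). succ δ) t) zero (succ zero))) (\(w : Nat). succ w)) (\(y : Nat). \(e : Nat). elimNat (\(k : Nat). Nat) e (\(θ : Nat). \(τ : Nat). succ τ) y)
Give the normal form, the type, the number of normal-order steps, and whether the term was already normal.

reduced normal form:
  succ (succ (succ (succ (succ (succ (succ (succ (succ zero))))))))
inferred type:
  Nat
normal-order step count: 74
term was already normal: no
first redex: a beta-redex


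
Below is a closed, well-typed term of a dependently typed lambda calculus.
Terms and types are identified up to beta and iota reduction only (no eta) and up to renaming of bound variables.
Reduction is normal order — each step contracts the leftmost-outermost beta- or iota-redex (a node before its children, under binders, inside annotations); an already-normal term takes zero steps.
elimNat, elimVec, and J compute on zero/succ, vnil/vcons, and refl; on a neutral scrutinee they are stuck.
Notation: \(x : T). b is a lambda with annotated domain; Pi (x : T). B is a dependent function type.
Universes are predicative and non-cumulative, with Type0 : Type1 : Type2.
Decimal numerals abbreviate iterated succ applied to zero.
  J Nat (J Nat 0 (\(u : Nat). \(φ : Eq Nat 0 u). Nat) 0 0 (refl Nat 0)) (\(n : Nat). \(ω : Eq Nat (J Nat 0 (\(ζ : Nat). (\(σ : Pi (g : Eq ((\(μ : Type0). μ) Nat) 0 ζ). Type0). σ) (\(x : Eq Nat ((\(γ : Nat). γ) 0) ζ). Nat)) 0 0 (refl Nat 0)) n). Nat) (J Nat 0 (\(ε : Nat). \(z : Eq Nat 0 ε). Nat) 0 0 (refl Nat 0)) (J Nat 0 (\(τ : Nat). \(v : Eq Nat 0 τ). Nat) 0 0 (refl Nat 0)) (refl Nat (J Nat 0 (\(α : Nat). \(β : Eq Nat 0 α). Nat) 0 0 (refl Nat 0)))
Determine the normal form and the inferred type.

resulting normal form:
  0
inferred type:
  Nat


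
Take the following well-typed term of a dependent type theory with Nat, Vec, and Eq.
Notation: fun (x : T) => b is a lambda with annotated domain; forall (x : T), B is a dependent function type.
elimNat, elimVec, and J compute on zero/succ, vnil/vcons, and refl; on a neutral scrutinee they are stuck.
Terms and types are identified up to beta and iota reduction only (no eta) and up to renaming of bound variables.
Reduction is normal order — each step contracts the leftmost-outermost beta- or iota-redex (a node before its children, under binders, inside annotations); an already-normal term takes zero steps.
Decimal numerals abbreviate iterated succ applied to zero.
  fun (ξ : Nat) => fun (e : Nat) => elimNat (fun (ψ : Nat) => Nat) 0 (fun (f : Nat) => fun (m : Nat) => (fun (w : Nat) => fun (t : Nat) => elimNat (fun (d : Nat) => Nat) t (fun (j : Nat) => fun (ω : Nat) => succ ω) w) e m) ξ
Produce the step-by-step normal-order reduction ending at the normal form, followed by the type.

normal-order reduction:
  fun (ξ : Nat) => fun (e : Nat) => elimNat (fun (ψ : Nat) => Nat) 0 (fun (f : Nat) => fun (m : Nat) => (fun (w : Nat) => fun (t : Nat) => elimNat (fun (d : Nat) => Nat) t (fun (j : Nat) => fun (ω : Nat) => succ ω) w) e m) ξ
  ~> fun (ξ : Nat) => fun (e : Nat) => elimNat (fun (ψ : Nat) => Nat) 0 (fun (f : Nat) => fun (m : Nat) => (fun (w : Nat) => elimNat (fun (t : Nat) => Nat) w (fun (d : Nat) => fun (j : Nat) => succ j) e) m) ξ
  ~> fun (ξ : Nat) => fun (e : Nat) => elimNat (fun (ψ : Nat) => Nat) 0 (fun (f : Nat) => fun (m : Nat) => elimNat (fun (w : Nat) => Nat) m (fun (t : Nat) => fun (d : Nat) => succ d) e) ξ
inferred type:
  forall (ξ : Nat), forall (e : Nat), Nat


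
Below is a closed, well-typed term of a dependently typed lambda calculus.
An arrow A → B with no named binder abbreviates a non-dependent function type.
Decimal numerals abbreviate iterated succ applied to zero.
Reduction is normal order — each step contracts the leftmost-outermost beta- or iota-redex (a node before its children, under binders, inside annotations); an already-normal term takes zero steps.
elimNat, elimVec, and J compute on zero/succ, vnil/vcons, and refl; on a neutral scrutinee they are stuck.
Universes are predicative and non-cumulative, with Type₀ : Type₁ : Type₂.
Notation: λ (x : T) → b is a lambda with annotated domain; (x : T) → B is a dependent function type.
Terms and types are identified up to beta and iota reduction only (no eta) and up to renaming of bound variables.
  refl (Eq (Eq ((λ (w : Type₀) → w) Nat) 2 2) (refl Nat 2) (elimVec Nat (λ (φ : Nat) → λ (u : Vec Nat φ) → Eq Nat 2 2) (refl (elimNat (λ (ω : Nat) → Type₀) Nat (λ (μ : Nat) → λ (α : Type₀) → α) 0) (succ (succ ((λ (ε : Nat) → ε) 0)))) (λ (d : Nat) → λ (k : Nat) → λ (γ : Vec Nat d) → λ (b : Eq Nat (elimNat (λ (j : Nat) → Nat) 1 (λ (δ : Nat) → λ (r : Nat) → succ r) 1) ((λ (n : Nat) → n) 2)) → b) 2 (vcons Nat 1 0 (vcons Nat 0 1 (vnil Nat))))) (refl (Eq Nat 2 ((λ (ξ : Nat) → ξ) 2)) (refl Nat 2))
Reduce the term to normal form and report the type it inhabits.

normal form:
  refl (Eq (Eq Nat 2 2) (refl Nat 2) (refl Nat 2)) (refl (Eq Nat 2 2) (refl Nat 2))
type:
  Eq (Eq (Eq Nat 2 2) (refl Nat 2) (refl Nat 2)) (refl (Eq Nat 2 2) (refl Nat 2)) (refl (Eq Nat 2 2) (refl Nat 2))
observation: the first redex contracted is a beta-redex; the normal form is reached in 15 normal-order steps.
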